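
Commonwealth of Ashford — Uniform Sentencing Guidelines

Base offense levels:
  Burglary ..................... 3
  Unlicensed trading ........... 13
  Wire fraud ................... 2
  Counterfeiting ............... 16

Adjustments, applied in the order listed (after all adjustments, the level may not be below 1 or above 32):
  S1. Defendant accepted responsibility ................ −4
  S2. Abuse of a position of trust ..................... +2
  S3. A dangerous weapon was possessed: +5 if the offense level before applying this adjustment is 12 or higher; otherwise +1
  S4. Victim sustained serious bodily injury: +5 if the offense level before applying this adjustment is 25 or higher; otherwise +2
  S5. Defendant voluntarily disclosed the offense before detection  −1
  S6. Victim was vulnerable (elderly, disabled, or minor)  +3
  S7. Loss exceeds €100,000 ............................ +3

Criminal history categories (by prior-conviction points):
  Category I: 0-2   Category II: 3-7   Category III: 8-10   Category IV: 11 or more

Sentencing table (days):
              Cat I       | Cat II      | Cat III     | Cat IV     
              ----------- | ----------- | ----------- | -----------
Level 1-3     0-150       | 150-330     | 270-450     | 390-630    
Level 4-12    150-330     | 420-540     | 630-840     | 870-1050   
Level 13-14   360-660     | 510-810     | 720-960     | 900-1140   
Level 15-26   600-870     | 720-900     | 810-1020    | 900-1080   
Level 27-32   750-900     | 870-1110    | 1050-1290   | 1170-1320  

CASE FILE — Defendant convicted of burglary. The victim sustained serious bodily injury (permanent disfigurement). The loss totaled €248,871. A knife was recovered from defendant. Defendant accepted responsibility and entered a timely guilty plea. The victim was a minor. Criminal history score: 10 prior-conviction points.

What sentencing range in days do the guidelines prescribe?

Base offense level for burglary: 3.
S1 applies: 3 − 4 = -1.
S3 applies (level before this adjustment is -1 < 12, so +1): -1 + 1 = 0.
S4 applies (level before this adjustment is 0 < 25, so +2): 0 + 2 = 2.
S5 does not apply.
S6 applies: 2 + 3 = 5.
S7 applies: 5 + 3 = 8.
Final offense level: 8.
Criminal history: 10 prior points → Category III (8-10).
Level 8 falls in the 4-12 band.
Grid: Level 4-12 × Category III = 630-840 days.

630-840 days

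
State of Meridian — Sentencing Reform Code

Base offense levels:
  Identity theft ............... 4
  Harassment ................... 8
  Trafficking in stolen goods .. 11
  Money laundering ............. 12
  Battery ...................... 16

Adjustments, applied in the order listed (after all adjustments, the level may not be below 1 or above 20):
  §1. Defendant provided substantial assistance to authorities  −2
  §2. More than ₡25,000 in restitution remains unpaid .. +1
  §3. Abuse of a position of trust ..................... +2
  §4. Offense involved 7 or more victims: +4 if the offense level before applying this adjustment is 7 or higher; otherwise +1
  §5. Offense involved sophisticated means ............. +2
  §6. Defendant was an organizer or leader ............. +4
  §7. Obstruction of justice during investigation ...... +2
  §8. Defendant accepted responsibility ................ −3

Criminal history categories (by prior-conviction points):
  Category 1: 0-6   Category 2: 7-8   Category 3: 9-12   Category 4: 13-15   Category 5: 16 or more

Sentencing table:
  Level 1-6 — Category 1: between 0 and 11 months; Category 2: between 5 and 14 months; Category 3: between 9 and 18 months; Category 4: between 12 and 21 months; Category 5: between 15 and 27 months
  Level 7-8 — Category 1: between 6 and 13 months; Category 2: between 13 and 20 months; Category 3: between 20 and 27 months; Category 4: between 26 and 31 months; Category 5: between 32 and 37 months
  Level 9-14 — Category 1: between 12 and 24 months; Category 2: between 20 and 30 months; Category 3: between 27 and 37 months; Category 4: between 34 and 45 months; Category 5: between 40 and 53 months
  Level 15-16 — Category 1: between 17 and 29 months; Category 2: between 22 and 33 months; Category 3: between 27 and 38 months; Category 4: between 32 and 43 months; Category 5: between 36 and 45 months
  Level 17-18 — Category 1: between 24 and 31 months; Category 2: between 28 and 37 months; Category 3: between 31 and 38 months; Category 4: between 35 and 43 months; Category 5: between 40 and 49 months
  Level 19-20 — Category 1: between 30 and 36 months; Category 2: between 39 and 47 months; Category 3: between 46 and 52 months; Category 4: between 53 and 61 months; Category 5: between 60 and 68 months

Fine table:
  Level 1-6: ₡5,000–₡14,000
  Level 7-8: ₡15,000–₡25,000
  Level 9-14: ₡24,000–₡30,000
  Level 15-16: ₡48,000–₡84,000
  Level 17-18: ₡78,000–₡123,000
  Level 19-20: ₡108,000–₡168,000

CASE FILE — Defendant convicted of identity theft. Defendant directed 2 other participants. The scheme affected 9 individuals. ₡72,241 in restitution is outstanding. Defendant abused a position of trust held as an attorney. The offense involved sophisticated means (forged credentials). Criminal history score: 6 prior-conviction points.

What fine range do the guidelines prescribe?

Base offense level for identity theft: 4.
§2 applies: 4 + 1 = 5.
§3 applies: 5 + 2 = 7.
§4 applies (level before this adjustment is 7 ≥ 7, so +4): 7 + 4 = 11.
§5 applies: 11 + 2 = 13.
§6 applies: 13 + 4 = 17.
§7 does not apply.
§8 does not apply.
Final offense level: 17.
Level 17 falls in the 17-18 band.
Fine table: Level 17-18 → ₡78,000–₡123,000.

₡78,000–₡123,000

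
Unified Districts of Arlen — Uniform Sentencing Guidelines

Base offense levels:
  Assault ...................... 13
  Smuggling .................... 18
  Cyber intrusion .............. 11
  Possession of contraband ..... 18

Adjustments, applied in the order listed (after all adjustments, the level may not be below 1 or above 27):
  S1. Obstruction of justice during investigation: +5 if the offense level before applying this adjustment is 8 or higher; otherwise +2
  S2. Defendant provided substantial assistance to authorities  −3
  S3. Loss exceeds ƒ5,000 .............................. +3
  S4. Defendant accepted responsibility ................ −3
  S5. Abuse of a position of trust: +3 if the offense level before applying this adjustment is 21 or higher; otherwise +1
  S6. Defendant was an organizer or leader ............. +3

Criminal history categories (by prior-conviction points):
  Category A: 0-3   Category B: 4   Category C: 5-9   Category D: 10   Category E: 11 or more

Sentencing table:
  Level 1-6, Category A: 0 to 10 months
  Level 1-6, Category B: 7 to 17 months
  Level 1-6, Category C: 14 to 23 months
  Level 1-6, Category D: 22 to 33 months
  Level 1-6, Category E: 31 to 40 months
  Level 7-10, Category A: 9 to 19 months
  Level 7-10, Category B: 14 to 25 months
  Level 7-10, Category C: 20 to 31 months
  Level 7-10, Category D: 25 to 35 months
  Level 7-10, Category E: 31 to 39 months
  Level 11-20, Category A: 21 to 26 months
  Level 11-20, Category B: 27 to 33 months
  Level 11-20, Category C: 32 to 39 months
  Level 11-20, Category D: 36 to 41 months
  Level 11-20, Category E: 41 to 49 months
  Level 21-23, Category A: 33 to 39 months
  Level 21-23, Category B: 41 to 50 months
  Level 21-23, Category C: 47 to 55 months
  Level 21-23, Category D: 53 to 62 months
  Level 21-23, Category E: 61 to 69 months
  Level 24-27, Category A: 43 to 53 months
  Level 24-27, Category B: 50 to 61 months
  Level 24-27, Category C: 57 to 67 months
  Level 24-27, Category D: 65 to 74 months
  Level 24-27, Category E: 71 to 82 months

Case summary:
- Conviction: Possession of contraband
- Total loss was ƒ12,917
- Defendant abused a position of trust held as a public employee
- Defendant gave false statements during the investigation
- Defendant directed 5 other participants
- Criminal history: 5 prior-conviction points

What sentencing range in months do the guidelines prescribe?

57-67 months

Base offense level for possession of contraband: 18.
S1 applies (level before this adjustment is 18 ≥ 8, so +5): 18 + 5 = 23.
S3 applies: 23 + 3 = 26.
S4 does not apply.
S5 applies (level before this adjustment is 26 ≥ 21, so +3): 26 + 3 = 29.
S6 applies: 29 + 3 = 32.
Level 32 exceeds the maximum of 27; capped at 27.
Final offense level: 27.
Criminal history: 5 prior points → Category C (5-9).
Level 27 falls in the 24-27 band.
Grid: Level 24-27 × Category C = 57-67 months.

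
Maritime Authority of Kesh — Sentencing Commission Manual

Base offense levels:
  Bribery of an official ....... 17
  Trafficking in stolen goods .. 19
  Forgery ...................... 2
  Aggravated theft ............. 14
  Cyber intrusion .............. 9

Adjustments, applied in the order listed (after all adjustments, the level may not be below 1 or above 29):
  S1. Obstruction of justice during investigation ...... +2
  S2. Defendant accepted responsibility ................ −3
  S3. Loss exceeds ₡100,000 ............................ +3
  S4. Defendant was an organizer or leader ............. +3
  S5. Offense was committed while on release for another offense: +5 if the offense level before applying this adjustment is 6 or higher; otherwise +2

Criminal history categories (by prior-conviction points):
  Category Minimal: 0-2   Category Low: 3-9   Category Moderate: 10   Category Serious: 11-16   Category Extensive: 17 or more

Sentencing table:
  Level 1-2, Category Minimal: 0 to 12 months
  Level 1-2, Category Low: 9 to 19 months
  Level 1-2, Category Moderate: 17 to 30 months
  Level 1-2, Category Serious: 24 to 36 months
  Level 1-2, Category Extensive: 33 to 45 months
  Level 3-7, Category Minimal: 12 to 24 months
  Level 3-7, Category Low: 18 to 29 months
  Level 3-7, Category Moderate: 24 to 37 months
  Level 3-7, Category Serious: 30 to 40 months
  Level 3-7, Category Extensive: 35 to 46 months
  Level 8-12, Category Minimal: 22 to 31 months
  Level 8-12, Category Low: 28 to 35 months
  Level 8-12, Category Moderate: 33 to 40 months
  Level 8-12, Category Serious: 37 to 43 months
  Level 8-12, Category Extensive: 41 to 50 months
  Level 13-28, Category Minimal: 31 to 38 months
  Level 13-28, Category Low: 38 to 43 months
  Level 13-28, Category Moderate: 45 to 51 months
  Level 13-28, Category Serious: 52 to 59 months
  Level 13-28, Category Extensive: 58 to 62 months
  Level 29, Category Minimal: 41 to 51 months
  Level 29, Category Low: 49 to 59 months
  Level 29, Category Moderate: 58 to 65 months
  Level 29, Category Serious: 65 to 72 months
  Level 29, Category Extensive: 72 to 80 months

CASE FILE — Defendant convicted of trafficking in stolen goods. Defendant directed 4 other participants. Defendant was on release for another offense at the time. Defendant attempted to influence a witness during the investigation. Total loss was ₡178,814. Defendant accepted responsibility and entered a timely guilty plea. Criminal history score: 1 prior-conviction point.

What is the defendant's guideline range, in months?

41-51 months

Base offense level for trafficking in stolen goods: 19.
S1 applies: 19 + 2 = 21.
S2 applies: 21 − 3 = 18.
S3 applies: 18 + 3 = 21.
S4 applies: 21 + 3 = 24.
S5 applies (level before this adjustment is 24 ≥ 6, so +5): 24 + 5 = 29.
Final offense level: 29.
Criminal history: 1 prior point → Category Minimal (0-2).
Level 29 falls in the 29 band.
Grid: Level 29 × Category Minimal = 41-51 months.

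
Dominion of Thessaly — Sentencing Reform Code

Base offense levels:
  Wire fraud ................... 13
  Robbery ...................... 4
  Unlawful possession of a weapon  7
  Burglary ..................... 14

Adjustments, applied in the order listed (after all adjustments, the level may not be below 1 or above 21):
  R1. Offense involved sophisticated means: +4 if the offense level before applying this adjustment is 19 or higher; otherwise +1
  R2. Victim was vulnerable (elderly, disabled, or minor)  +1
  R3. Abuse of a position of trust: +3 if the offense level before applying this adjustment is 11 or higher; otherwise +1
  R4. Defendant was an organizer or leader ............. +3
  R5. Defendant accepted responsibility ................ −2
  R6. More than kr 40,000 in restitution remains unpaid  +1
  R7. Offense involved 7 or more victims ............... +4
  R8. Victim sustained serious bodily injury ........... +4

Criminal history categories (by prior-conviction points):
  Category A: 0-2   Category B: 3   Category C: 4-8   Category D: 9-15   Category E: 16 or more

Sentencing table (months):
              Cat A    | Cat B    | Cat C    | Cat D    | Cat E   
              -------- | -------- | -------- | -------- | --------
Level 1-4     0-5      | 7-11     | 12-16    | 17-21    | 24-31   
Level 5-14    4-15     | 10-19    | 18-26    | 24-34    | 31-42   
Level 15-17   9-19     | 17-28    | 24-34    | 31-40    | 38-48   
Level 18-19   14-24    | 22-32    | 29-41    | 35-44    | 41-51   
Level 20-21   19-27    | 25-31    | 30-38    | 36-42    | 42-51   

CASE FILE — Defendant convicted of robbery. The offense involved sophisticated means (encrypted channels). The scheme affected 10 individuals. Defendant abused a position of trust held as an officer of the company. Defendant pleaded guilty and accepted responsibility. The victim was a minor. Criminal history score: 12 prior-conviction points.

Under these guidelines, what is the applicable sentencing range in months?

Base offense level for robbery: 4.
R1 applies (level before this adjustment is 4 < 19, so +1): 4 + 1 = 5.
R2 applies: 5 + 1 = 6.
R3 applies (level before this adjustment is 6 < 11, so +1): 6 + 1 = 7.
R5 applies: 7 − 2 = 5.
R6 does not apply.
R7 applies: 5 + 4 = 9.
R8 does not apply.
Final offense level: 9.
Criminal history: 12 prior points → Category D (9-15).
Level 9 falls in the 5-14 band.
Grid: Level 5-14 × Category D = 24-34 months.

24-34 months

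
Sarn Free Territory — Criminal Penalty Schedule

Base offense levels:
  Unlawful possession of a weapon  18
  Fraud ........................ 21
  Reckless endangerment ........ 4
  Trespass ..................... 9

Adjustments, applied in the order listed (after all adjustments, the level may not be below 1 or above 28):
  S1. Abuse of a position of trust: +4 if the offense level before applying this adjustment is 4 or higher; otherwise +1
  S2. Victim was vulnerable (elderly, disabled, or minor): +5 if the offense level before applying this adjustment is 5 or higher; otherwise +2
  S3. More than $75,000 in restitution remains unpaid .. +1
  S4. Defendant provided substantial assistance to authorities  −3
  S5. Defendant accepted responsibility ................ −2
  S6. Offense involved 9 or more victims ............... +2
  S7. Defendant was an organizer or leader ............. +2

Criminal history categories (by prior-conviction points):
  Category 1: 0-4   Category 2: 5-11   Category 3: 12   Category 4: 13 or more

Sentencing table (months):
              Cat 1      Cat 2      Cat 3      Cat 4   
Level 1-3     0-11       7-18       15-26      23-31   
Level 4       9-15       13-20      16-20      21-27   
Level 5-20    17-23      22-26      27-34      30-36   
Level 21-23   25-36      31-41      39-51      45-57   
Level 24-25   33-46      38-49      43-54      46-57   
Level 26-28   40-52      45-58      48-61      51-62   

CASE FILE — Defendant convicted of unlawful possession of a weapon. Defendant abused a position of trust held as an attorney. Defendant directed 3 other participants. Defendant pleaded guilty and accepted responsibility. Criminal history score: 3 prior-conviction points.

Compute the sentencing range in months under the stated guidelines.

Base offense level for unlawful possession of a weapon: 18.
S1 applies (level before this adjustment is 18 ≥ 4, so +4): 18 + 4 = 22.
S2 does not apply.
S5 applies: 22 − 2 = 20.
S6 does not apply.
S7 applies: 20 + 2 = 22.
Final offense level: 22.
Criminal history: 3 prior points → Category 1 (0-4).
Level 22 falls in the 21-23 band.
Grid: Level 21-23 × Category 1 = 25-36 months.

25-36 months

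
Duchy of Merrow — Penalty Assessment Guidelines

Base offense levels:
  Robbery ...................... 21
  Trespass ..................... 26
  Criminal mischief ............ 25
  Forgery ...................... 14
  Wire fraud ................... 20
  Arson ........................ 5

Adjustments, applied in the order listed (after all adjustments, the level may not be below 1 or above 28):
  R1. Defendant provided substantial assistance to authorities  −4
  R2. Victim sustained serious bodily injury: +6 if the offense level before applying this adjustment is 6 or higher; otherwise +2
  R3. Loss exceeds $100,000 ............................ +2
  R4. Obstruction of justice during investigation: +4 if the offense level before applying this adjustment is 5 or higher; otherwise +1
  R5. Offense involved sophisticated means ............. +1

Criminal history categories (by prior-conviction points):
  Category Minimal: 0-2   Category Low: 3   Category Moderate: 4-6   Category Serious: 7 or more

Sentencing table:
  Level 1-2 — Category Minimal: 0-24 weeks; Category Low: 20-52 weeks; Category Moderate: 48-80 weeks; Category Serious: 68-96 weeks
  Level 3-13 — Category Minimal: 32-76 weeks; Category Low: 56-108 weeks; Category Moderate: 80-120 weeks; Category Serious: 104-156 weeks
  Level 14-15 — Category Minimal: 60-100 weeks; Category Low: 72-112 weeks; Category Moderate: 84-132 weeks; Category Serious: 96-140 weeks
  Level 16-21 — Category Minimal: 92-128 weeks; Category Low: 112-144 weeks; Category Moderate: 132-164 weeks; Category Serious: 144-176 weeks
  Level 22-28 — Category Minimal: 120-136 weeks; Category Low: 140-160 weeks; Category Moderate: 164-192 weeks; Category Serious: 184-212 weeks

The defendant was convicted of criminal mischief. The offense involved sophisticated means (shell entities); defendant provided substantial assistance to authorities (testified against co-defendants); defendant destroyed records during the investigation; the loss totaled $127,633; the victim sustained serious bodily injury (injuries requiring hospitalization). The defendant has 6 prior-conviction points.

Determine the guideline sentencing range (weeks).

Base offense level for criminal mischief: 25.
R1 applies: 25 − 4 = 21.
R2 applies (level before this adjustment is 21 ≥ 6, so +6): 21 + 6 = 27.
R3 applies: 27 + 2 = 29.
R4 applies (level before this adjustment is 29 ≥ 5, so +4): 29 + 4 = 33.
R5 applies: 33 + 1 = 34.
Level 34 exceeds the maximum of 28; capped at 28.
Final offense level: 28.
Criminal history: 6 prior points → Category Moderate (4-6).
Level 28 falls in the 22-28 band.
Grid: Level 22-28 × Category Moderate = 164-192 weeks.

164-192 weeks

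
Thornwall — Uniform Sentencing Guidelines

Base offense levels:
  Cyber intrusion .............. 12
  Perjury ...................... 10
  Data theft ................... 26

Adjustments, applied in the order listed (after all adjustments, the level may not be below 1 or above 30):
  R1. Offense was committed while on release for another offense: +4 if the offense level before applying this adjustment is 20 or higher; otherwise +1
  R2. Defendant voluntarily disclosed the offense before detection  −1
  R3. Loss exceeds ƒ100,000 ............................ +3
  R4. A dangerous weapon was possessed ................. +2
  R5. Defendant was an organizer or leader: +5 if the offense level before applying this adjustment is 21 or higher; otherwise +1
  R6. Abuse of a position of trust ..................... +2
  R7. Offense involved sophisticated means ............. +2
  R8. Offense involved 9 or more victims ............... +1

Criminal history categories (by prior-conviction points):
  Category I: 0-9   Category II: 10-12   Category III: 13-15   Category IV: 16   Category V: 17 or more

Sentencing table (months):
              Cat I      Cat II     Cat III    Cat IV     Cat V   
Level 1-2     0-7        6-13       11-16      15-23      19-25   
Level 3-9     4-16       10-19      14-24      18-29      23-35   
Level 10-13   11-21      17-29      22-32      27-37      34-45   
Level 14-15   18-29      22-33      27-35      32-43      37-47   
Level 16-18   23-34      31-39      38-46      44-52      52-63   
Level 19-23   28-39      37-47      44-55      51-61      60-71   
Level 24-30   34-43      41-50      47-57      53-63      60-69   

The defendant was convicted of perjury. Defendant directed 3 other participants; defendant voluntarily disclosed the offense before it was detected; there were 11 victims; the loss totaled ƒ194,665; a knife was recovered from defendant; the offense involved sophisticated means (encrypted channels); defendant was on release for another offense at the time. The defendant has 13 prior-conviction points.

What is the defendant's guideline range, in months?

Base offense level for perjury: 10.
R1 applies (level before this adjustment is 10 < 20, so +1): 10 + 1 = 11.
R2 applies: 11 − 1 = 10.
R3 applies: 10 + 3 = 13.
R4 applies: 13 + 2 = 15.
R5 applies (level before this adjustment is 15 < 21, so +1): 15 + 1 = 16.
R6 does not apply.
R7 applies: 16 + 2 = 18.
R8 applies: 18 + 1 = 19.
Final offense level: 19.
Criminal history: 13 prior points → Category III (13-15).
Level 19 falls in the 19-23 band.
Grid: Level 19-23 × Category III = 44-55 months.

44-55 months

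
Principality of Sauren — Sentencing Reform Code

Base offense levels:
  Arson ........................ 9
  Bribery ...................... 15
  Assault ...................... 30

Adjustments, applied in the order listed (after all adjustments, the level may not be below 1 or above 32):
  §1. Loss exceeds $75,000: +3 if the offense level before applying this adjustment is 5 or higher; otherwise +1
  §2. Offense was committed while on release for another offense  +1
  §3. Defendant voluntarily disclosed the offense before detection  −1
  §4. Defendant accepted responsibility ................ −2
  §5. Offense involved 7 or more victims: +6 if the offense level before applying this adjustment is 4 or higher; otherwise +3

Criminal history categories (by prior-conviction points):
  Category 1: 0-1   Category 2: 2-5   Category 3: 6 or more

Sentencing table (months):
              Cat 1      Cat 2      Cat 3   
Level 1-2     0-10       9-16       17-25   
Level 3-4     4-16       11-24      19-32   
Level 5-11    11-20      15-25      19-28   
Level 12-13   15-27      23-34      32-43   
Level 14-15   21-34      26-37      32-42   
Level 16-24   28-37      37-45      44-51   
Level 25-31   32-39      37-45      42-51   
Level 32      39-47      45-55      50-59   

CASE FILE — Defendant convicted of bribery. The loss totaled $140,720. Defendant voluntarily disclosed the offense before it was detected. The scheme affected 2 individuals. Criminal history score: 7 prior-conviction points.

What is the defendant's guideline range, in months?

44-51 months

Base offense level for bribery: 15.
§1 applies (level before this adjustment is 15 ≥ 5, so +3): 15 + 3 = 18.
§3 applies: 18 − 1 = 17.
Final offense level: 17.
Criminal history: 7 prior points → Category 3 (6+).
Level 17 falls in the 16-24 band.
Grid: Level 16-24 × Category 3 = 44-51 months.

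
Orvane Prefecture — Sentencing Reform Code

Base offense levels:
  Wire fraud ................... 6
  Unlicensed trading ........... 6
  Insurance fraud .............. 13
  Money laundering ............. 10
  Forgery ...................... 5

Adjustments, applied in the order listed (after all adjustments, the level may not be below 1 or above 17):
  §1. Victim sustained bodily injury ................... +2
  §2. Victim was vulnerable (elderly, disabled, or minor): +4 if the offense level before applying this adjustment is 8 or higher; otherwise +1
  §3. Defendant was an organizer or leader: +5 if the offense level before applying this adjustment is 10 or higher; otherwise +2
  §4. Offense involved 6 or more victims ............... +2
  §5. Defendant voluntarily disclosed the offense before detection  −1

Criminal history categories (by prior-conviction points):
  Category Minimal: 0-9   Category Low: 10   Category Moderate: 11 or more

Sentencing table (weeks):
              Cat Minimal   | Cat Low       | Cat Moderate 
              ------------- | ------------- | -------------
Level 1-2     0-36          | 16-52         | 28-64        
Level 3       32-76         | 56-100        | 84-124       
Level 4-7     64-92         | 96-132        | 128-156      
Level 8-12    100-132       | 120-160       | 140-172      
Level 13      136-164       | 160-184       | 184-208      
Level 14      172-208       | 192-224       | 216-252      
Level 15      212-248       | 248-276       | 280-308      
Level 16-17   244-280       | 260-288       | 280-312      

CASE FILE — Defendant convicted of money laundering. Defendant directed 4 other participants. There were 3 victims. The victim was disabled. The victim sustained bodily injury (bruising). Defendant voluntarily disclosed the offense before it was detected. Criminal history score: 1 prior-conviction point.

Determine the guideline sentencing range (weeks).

244-280 weeks

Base offense level for money laundering: 10.
§1 applies: 10 + 2 = 12.
§2 applies (level before this adjustment is 12 ≥ 8, so +4): 12 + 4 = 16.
§3 applies (level before this adjustment is 16 ≥ 10, so +5): 16 + 5 = 21.
§5 applies: 21 − 1 = 20.
Level 20 exceeds the maximum of 17; capped at 17.
Final offense level: 17.
Criminal history: 1 prior point → Category Minimal (0-9).
Level 17 falls in the 16-17 band.
Grid: Level 16-17 × Category Minimal = 244-280 weeks.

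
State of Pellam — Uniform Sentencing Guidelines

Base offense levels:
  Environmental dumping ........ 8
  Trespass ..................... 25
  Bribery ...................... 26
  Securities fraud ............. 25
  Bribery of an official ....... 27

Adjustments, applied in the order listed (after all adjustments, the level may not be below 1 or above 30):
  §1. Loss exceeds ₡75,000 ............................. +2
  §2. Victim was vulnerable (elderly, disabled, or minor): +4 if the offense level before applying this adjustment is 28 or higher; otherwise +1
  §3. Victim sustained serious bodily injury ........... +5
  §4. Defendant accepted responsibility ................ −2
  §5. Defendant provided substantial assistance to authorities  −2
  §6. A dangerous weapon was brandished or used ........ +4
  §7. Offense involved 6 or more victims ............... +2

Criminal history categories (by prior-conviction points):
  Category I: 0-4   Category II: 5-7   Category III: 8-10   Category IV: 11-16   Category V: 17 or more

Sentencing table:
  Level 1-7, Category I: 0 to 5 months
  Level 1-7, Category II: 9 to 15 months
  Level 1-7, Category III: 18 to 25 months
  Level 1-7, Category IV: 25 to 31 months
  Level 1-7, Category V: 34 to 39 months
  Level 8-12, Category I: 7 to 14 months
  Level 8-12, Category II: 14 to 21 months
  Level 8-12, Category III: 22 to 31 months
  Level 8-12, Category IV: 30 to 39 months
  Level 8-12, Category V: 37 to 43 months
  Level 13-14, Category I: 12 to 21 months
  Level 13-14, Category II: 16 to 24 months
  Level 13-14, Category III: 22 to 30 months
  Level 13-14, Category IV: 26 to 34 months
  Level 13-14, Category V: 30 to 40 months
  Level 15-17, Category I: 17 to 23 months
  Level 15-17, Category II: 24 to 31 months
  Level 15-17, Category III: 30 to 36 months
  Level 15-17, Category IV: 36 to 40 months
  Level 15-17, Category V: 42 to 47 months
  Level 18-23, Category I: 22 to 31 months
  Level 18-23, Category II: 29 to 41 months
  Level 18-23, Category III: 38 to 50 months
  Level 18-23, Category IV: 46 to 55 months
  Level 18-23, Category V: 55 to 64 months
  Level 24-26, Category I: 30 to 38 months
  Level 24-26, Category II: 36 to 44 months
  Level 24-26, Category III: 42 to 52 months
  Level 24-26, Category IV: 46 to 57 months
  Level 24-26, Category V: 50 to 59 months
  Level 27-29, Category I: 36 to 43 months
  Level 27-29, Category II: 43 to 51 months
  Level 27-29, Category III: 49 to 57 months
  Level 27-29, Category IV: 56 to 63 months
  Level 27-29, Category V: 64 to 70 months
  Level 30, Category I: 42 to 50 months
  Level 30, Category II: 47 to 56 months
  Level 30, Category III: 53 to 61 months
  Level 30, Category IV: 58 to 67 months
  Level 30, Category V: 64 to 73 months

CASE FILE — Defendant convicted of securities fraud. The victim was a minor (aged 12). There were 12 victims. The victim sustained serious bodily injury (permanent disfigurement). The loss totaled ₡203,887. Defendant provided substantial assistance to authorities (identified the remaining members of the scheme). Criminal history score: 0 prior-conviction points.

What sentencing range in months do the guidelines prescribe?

Base offense level for securities fraud: 25.
§1 applies: 25 + 2 = 27.
§2 applies (level before this adjustment is 27 < 28, so +1): 27 + 1 = 28.
§3 applies: 28 + 5 = 33.
§4 does not apply.
§5 applies: 33 − 2 = 31.
§7 applies: 31 + 2 = 33.
Level 33 exceeds the maximum of 30; capped at 30.
Final offense level: 30.
Criminal history: 0 prior points → Category I (0-4).
Level 30 falls in the 30 band.
Grid: Level 30 × Category I = 42-50 months.

42-50 months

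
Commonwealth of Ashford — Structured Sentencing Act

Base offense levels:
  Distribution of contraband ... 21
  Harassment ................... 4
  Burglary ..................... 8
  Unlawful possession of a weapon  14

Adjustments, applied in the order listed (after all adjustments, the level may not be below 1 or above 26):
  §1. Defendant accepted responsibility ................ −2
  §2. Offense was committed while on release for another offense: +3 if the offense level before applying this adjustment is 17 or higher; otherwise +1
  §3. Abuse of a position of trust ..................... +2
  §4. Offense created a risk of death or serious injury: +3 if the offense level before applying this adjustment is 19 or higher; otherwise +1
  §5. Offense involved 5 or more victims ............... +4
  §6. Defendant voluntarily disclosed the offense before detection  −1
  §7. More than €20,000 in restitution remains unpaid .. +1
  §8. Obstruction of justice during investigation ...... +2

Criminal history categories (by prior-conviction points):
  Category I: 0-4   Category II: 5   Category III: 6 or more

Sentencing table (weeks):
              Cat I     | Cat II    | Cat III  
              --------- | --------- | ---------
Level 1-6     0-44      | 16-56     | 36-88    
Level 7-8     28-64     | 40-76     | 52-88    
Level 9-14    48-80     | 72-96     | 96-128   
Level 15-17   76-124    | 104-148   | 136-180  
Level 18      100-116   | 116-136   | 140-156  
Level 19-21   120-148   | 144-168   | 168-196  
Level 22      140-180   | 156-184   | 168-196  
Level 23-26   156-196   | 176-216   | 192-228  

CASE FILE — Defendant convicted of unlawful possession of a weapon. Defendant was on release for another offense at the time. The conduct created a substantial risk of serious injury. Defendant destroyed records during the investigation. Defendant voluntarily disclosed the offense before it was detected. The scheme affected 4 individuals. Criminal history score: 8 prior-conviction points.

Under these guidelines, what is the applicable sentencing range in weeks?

Base offense level for unlawful possession of a weapon: 14.
§1 does not apply.
§2 applies (level before this adjustment is 14 < 17, so +1): 14 + 1 = 15.
§3 does not apply.
§4 applies (level before this adjustment is 15 < 19, so +1): 15 + 1 = 16.
§5 does not apply.
§6 applies: 16 − 1 = 15.
§8 applies: 15 + 2 = 17.
Final offense level: 17.
Criminal history: 8 prior points → Category III (6+).
Level 17 falls in the 15-17 band.
Grid: Level 15-17 × Category III = 136-180 weeks.

136-180 weeks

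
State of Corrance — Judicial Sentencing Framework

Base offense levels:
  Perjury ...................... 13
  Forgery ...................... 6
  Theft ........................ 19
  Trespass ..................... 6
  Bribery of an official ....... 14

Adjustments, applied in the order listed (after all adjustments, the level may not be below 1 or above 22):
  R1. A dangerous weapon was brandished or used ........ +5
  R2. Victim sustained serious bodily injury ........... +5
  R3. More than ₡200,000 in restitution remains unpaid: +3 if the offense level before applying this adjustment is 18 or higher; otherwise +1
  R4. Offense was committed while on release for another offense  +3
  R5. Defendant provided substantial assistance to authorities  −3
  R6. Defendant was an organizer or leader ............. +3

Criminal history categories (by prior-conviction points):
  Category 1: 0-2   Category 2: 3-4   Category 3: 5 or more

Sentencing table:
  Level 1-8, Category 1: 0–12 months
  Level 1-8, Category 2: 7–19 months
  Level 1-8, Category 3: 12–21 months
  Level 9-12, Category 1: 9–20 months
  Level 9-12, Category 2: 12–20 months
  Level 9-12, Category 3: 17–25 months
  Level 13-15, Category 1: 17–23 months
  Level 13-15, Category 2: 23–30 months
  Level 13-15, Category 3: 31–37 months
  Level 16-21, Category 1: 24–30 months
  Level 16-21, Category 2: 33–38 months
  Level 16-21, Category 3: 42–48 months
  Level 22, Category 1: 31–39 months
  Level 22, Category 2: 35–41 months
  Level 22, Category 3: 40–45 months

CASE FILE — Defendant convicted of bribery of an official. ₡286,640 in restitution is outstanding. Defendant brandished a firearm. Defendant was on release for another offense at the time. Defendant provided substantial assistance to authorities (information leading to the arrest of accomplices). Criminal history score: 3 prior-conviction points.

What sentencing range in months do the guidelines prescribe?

Base offense level for bribery of an official: 14.
R1 applies: 14 + 5 = 19.
R2 does not apply.
R3 applies (level before this adjustment is 19 ≥ 18, so +3): 19 + 3 = 22.
R4 applies: 22 + 3 = 25.
R5 applies: 25 − 3 = 22.
R6 does not apply.
Final offense level: 22.
Criminal history: 3 prior points → Category 2 (3-4).
Level 22 falls in the 22 band.
Grid: Level 22 × Category 2 = 35-41 months.

35-41 months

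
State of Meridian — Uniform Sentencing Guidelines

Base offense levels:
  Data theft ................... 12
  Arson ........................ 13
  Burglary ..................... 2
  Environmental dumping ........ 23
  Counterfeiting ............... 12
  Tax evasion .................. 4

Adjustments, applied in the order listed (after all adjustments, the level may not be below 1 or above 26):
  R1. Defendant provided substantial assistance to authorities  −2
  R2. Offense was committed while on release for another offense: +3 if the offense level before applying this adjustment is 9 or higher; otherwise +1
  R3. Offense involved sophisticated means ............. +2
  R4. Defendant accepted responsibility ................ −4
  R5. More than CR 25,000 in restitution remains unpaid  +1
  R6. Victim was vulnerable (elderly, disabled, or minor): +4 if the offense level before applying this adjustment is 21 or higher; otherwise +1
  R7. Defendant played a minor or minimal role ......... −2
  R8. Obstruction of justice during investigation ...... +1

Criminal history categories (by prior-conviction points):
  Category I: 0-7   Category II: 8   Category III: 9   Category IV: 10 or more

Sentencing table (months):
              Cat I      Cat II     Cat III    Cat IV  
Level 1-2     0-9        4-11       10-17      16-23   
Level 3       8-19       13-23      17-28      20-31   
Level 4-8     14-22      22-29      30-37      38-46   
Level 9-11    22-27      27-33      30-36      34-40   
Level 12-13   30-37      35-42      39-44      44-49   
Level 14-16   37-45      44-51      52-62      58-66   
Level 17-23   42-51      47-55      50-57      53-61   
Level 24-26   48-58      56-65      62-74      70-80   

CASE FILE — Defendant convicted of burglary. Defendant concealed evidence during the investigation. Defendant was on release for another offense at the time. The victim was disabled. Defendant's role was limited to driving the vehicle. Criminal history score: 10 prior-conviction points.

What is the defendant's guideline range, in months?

20-31 months

Base offense level for burglary: 2.
R1 does not apply.
R2 applies (level before this adjustment is 2 < 9, so +1): 2 + 1 = 3.
R3 does not apply.
R5 does not apply.
R6 applies (level before this adjustment is 3 < 21, so +1): 3 + 1 = 4.
R7 applies: 4 − 2 = 2.
R8 applies: 2 + 1 = 3.
Final offense level: 3.
Criminal history: 10 prior points → Category IV (10+).
Level 3 falls in the 3 band.
Grid: Level 3 × Category IV = 20-31 months.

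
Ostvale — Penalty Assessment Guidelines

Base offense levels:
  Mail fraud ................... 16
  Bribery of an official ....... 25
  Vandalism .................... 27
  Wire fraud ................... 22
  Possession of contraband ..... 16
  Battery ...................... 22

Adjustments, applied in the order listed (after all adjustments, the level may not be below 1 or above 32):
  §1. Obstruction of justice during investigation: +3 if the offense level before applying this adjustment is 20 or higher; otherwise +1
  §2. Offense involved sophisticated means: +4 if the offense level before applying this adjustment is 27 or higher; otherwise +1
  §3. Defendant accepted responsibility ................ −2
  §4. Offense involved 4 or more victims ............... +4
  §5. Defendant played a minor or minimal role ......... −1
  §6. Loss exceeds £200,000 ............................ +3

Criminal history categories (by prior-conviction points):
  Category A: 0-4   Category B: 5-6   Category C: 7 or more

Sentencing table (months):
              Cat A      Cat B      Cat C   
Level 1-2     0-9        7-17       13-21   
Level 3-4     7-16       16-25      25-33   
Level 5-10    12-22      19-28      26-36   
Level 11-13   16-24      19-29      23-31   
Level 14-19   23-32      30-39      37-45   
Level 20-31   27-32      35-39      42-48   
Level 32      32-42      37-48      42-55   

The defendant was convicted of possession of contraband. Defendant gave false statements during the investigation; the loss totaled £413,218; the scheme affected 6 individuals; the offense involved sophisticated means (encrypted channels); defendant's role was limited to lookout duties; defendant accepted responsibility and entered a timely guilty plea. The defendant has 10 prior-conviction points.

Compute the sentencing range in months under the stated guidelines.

42-48 months

Base offense level for possession of contraband: 16.
§1 applies (level before this adjustment is 16 < 20, so +1): 16 + 1 = 17.
§2 applies (level before this adjustment is 17 < 27, so +1): 17 + 1 = 18.
§3 applies: 18 − 2 = 16.
§4 applies: 16 + 4 = 20.
§5 applies: 20 − 1 = 19.
§6 applies: 19 + 3 = 22.
Final offense level: 22.
Criminal history: 10 prior points → Category C (7+).
Level 22 falls in the 20-31 band.
Grid: Level 20-31 × Category C = 42-48 months.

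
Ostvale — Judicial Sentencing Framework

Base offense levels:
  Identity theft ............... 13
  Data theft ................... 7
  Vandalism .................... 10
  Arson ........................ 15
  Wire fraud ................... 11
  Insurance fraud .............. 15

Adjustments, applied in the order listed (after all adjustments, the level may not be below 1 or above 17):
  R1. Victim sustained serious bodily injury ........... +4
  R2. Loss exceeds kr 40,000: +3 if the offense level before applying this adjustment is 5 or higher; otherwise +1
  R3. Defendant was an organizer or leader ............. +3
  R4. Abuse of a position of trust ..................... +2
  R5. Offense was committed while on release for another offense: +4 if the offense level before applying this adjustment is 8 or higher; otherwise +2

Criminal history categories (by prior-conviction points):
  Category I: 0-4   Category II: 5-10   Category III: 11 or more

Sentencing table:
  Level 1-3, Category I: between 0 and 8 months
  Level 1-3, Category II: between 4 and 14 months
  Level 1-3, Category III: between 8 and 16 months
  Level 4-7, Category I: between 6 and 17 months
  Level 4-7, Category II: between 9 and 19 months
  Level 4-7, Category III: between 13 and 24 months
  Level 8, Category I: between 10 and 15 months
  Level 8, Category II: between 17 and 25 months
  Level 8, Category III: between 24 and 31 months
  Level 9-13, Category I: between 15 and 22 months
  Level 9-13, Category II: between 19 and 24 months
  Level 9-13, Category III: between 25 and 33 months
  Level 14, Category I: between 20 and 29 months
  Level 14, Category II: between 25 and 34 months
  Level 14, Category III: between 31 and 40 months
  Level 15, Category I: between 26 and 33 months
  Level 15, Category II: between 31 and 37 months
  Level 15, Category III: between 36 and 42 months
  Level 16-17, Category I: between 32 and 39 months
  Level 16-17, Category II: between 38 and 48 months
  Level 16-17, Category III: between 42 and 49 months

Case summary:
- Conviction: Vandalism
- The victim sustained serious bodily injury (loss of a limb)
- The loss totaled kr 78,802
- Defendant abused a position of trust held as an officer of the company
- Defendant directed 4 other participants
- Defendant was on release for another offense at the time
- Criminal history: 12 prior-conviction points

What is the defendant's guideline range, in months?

Base offense level for vandalism: 10.
R1 applies: 10 + 4 = 14.
R2 applies (level before this adjustment is 14 ≥ 5, so +3): 14 + 3 = 17.
R3 applies: 17 + 3 = 20.
R4 applies: 20 + 2 = 22.
R5 applies (level before this adjustment is 22 ≥ 8, so +4): 22 + 4 = 26.
Level 26 exceeds the maximum of 17; capped at 17.
Final offense level: 17.
Criminal history: 12 prior points → Category III (11+).
Level 17 falls in the 16-17 band.
Grid: Level 16-17 × Category III = 42-49 months.

42-49 months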